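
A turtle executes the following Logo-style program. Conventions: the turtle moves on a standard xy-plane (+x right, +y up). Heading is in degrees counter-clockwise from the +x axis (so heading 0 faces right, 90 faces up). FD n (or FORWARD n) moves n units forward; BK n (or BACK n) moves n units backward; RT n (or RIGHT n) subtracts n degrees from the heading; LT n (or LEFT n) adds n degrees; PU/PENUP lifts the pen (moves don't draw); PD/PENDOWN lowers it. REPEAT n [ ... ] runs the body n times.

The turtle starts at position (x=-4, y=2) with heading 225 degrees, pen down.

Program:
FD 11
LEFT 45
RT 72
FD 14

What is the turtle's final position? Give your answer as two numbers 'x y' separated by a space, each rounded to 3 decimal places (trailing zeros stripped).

Answer: -25.093 -10.104

Derivation:
Executing turtle program step by step:
Start: pos=(-4,2), heading=225, pen down
FD 11: (-4,2) -> (-11.778,-5.778) [heading=225, draw]
LT 45: heading 225 -> 270
RT 72: heading 270 -> 198
FD 14: (-11.778,-5.778) -> (-25.093,-10.104) [heading=198, draw]
Final: pos=(-25.093,-10.104), heading=198, 2 segment(s) drawn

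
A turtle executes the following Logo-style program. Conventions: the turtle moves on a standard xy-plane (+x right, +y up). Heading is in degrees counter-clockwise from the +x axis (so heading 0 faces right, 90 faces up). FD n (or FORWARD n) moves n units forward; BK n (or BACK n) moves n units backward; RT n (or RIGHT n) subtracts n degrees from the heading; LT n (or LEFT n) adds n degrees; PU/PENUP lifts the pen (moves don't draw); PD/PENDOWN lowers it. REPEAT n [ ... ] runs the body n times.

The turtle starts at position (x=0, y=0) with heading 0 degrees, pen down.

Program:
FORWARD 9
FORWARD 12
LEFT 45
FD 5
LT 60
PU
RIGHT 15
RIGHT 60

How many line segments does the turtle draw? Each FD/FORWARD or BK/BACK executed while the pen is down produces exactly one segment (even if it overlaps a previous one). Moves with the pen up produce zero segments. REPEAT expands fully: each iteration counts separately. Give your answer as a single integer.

Executing turtle program step by step:
Start: pos=(0,0), heading=0, pen down
FD 9: (0,0) -> (9,0) [heading=0, draw]
FD 12: (9,0) -> (21,0) [heading=0, draw]
LT 45: heading 0 -> 45
FD 5: (21,0) -> (24.536,3.536) [heading=45, draw]
LT 60: heading 45 -> 105
PU: pen up
RT 15: heading 105 -> 90
RT 60: heading 90 -> 30
Final: pos=(24.536,3.536), heading=30, 3 segment(s) drawn
Segments drawn: 3

Answer: 3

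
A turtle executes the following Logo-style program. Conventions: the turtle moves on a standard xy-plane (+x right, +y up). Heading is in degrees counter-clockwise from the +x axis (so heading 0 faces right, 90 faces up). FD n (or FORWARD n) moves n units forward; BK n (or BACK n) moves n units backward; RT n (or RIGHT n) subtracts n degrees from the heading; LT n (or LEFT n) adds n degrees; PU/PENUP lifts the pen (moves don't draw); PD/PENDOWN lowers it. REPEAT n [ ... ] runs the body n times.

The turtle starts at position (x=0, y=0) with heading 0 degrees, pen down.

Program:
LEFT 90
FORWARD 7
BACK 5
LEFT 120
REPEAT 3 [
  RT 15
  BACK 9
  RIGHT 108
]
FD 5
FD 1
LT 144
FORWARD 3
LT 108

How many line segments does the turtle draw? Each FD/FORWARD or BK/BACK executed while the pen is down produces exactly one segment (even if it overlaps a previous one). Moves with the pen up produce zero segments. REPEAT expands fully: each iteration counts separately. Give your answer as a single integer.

Answer: 8

Derivation:
Executing turtle program step by step:
Start: pos=(0,0), heading=0, pen down
LT 90: heading 0 -> 90
FD 7: (0,0) -> (0,7) [heading=90, draw]
BK 5: (0,7) -> (0,2) [heading=90, draw]
LT 120: heading 90 -> 210
REPEAT 3 [
  -- iteration 1/3 --
  RT 15: heading 210 -> 195
  BK 9: (0,2) -> (8.693,4.329) [heading=195, draw]
  RT 108: heading 195 -> 87
  -- iteration 2/3 --
  RT 15: heading 87 -> 72
  BK 9: (8.693,4.329) -> (5.912,-4.23) [heading=72, draw]
  RT 108: heading 72 -> 324
  -- iteration 3/3 --
  RT 15: heading 324 -> 309
  BK 9: (5.912,-4.23) -> (0.248,2.764) [heading=309, draw]
  RT 108: heading 309 -> 201
]
FD 5: (0.248,2.764) -> (-4.42,0.972) [heading=201, draw]
FD 1: (-4.42,0.972) -> (-5.353,0.614) [heading=201, draw]
LT 144: heading 201 -> 345
FD 3: (-5.353,0.614) -> (-2.455,-0.162) [heading=345, draw]
LT 108: heading 345 -> 93
Final: pos=(-2.455,-0.162), heading=93, 8 segment(s) drawn
Segments drawn: 8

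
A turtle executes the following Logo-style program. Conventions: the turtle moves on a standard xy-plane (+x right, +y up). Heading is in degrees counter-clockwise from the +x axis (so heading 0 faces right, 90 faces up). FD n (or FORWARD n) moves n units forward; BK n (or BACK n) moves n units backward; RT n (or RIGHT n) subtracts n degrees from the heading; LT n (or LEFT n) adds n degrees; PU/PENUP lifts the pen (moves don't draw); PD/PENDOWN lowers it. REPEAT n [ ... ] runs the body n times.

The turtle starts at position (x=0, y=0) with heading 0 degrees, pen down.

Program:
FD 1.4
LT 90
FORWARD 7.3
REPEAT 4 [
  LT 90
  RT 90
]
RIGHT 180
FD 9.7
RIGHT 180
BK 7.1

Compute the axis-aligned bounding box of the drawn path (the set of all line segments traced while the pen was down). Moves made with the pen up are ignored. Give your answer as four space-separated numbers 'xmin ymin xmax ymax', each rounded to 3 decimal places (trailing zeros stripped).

Executing turtle program step by step:
Start: pos=(0,0), heading=0, pen down
FD 1.4: (0,0) -> (1.4,0) [heading=0, draw]
LT 90: heading 0 -> 90
FD 7.3: (1.4,0) -> (1.4,7.3) [heading=90, draw]
REPEAT 4 [
  -- iteration 1/4 --
  LT 90: heading 90 -> 180
  RT 90: heading 180 -> 90
  -- iteration 2/4 --
  LT 90: heading 90 -> 180
  RT 90: heading 180 -> 90
  -- iteration 3/4 --
  LT 90: heading 90 -> 180
  RT 90: heading 180 -> 90
  -- iteration 4/4 --
  LT 90: heading 90 -> 180
  RT 90: heading 180 -> 90
]
RT 180: heading 90 -> 270
FD 9.7: (1.4,7.3) -> (1.4,-2.4) [heading=270, draw]
RT 180: heading 270 -> 90
BK 7.1: (1.4,-2.4) -> (1.4,-9.5) [heading=90, draw]
Final: pos=(1.4,-9.5), heading=90, 4 segment(s) drawn

Segment endpoints: x in {0, 1.4, 1.4, 1.4, 1.4}, y in {-9.5, -2.4, 0, 7.3}
xmin=0, ymin=-9.5, xmax=1.4, ymax=7.3

Answer: 0 -9.5 1.4 7.3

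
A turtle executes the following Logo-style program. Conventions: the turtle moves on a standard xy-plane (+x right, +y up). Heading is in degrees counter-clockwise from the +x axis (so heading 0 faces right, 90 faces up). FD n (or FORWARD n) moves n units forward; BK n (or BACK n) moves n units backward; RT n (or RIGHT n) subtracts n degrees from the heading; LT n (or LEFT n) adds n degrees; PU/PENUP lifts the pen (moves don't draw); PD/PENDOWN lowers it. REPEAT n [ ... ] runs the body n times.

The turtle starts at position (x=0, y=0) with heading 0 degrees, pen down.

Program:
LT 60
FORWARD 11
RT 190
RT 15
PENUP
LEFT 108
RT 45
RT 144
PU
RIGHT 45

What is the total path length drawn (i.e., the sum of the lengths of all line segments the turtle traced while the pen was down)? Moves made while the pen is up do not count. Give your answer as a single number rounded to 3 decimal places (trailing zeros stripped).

Executing turtle program step by step:
Start: pos=(0,0), heading=0, pen down
LT 60: heading 0 -> 60
FD 11: (0,0) -> (5.5,9.526) [heading=60, draw]
RT 190: heading 60 -> 230
RT 15: heading 230 -> 215
PU: pen up
LT 108: heading 215 -> 323
RT 45: heading 323 -> 278
RT 144: heading 278 -> 134
PU: pen up
RT 45: heading 134 -> 89
Final: pos=(5.5,9.526), heading=89, 1 segment(s) drawn

Segment lengths:
  seg 1: (0,0) -> (5.5,9.526), length = 11
Total = 11

Answer: 11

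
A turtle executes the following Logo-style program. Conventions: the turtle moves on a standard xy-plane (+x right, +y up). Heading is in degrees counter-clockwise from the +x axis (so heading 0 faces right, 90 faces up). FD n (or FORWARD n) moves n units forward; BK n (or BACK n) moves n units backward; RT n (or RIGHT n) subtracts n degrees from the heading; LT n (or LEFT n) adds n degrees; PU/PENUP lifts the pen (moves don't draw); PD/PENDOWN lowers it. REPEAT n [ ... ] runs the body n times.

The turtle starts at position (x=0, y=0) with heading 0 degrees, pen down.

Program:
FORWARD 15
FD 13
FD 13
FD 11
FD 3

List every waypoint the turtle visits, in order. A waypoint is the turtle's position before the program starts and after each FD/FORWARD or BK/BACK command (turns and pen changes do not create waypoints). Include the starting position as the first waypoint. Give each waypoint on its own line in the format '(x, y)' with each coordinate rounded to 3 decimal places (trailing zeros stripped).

Executing turtle program step by step:
Start: pos=(0,0), heading=0, pen down
FD 15: (0,0) -> (15,0) [heading=0, draw]
FD 13: (15,0) -> (28,0) [heading=0, draw]
FD 13: (28,0) -> (41,0) [heading=0, draw]
FD 11: (41,0) -> (52,0) [heading=0, draw]
FD 3: (52,0) -> (55,0) [heading=0, draw]
Final: pos=(55,0), heading=0, 5 segment(s) drawn
Waypoints (6 total):
(0, 0)
(15, 0)
(28, 0)
(41, 0)
(52, 0)
(55, 0)

Answer: (0, 0)
(15, 0)
(28, 0)
(41, 0)
(52, 0)
(55, 0)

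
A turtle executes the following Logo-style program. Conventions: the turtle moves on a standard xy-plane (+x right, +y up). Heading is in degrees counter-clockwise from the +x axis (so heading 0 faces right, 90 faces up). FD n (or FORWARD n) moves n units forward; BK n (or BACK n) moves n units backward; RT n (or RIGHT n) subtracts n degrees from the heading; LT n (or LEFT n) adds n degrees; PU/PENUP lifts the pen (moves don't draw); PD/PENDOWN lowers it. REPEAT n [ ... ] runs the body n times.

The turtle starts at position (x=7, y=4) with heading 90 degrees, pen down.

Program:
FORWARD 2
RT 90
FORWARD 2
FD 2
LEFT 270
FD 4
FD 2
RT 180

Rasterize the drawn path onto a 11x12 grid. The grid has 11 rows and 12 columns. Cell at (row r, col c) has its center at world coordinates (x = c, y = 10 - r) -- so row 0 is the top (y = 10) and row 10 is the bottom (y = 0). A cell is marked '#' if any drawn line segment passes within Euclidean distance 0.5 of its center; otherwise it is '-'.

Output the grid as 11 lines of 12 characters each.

Segment 0: (7,4) -> (7,6)
Segment 1: (7,6) -> (9,6)
Segment 2: (9,6) -> (11,6)
Segment 3: (11,6) -> (11,2)
Segment 4: (11,2) -> (11,0)

Answer: ------------
------------
------------
------------
-------#####
-------#---#
-------#---#
-----------#
-----------#
-----------#
-----------#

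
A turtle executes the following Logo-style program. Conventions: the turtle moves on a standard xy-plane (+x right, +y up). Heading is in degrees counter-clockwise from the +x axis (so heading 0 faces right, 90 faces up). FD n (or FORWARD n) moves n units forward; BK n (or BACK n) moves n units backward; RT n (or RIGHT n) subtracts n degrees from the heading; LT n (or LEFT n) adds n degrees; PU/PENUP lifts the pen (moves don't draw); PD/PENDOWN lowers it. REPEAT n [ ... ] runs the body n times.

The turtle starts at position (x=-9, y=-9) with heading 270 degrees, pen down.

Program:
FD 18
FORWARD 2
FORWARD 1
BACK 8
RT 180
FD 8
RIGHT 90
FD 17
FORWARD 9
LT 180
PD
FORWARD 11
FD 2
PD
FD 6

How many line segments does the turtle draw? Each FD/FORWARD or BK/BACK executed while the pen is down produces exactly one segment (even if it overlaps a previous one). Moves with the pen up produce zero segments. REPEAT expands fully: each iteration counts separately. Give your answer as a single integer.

Answer: 10

Derivation:
Executing turtle program step by step:
Start: pos=(-9,-9), heading=270, pen down
FD 18: (-9,-9) -> (-9,-27) [heading=270, draw]
FD 2: (-9,-27) -> (-9,-29) [heading=270, draw]
FD 1: (-9,-29) -> (-9,-30) [heading=270, draw]
BK 8: (-9,-30) -> (-9,-22) [heading=270, draw]
RT 180: heading 270 -> 90
FD 8: (-9,-22) -> (-9,-14) [heading=90, draw]
RT 90: heading 90 -> 0
FD 17: (-9,-14) -> (8,-14) [heading=0, draw]
FD 9: (8,-14) -> (17,-14) [heading=0, draw]
LT 180: heading 0 -> 180
PD: pen down
FD 11: (17,-14) -> (6,-14) [heading=180, draw]
FD 2: (6,-14) -> (4,-14) [heading=180, draw]
PD: pen down
FD 6: (4,-14) -> (-2,-14) [heading=180, draw]
Final: pos=(-2,-14), heading=180, 10 segment(s) drawn
Segments drawn: 10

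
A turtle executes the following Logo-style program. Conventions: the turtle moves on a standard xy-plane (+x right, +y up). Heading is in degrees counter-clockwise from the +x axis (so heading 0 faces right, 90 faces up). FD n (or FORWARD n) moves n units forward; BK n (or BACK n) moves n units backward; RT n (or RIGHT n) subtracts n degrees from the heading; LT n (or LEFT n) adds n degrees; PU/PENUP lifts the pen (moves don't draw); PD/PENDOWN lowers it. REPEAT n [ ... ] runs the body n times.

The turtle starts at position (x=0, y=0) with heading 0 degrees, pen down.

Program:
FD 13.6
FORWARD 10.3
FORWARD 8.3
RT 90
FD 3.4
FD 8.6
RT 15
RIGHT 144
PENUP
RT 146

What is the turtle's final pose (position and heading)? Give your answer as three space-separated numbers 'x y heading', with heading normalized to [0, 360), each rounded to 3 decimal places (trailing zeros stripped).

Answer: 32.2 -12 325

Derivation:
Executing turtle program step by step:
Start: pos=(0,0), heading=0, pen down
FD 13.6: (0,0) -> (13.6,0) [heading=0, draw]
FD 10.3: (13.6,0) -> (23.9,0) [heading=0, draw]
FD 8.3: (23.9,0) -> (32.2,0) [heading=0, draw]
RT 90: heading 0 -> 270
FD 3.4: (32.2,0) -> (32.2,-3.4) [heading=270, draw]
FD 8.6: (32.2,-3.4) -> (32.2,-12) [heading=270, draw]
RT 15: heading 270 -> 255
RT 144: heading 255 -> 111
PU: pen up
RT 146: heading 111 -> 325
Final: pos=(32.2,-12), heading=325, 5 segment(s) drawn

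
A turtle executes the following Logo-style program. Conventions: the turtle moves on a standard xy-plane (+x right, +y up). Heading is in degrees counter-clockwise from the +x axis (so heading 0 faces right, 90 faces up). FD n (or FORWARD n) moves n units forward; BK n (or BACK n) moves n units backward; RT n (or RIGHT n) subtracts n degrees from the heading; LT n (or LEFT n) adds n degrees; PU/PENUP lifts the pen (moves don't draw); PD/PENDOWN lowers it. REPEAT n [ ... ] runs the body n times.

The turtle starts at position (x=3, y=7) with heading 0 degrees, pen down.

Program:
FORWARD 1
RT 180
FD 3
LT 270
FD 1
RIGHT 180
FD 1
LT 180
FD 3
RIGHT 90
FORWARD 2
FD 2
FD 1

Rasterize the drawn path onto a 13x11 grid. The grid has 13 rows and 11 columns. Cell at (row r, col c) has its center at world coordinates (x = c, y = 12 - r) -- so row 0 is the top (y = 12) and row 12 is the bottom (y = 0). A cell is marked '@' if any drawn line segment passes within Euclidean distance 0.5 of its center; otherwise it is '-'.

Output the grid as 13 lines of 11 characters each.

Segment 0: (3,7) -> (4,7)
Segment 1: (4,7) -> (1,7)
Segment 2: (1,7) -> (1,8)
Segment 3: (1,8) -> (1,7)
Segment 4: (1,7) -> (1,10)
Segment 5: (1,10) -> (3,10)
Segment 6: (3,10) -> (5,10)
Segment 7: (5,10) -> (6,10)

Answer: -----------
-----------
-@@@@@@----
-@---------
-@---------
-@@@@------
-----------
-----------
-----------
-----------
-----------
-----------
-----------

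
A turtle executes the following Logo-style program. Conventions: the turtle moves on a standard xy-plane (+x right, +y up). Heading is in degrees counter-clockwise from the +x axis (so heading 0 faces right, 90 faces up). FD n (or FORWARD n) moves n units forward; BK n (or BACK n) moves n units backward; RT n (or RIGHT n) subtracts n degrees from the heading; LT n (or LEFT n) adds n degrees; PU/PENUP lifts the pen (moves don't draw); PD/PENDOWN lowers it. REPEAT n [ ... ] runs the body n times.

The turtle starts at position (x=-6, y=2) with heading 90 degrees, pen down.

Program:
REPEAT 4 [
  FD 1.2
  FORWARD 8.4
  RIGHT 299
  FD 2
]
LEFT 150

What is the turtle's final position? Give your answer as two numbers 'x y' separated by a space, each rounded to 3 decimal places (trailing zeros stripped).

Executing turtle program step by step:
Start: pos=(-6,2), heading=90, pen down
REPEAT 4 [
  -- iteration 1/4 --
  FD 1.2: (-6,2) -> (-6,3.2) [heading=90, draw]
  FD 8.4: (-6,3.2) -> (-6,11.6) [heading=90, draw]
  RT 299: heading 90 -> 151
  FD 2: (-6,11.6) -> (-7.749,12.57) [heading=151, draw]
  -- iteration 2/4 --
  FD 1.2: (-7.749,12.57) -> (-8.799,13.151) [heading=151, draw]
  FD 8.4: (-8.799,13.151) -> (-16.146,17.224) [heading=151, draw]
  RT 299: heading 151 -> 212
  FD 2: (-16.146,17.224) -> (-17.842,16.164) [heading=212, draw]
  -- iteration 3/4 --
  FD 1.2: (-17.842,16.164) -> (-18.859,15.528) [heading=212, draw]
  FD 8.4: (-18.859,15.528) -> (-25.983,11.077) [heading=212, draw]
  RT 299: heading 212 -> 273
  FD 2: (-25.983,11.077) -> (-25.878,9.079) [heading=273, draw]
  -- iteration 4/4 --
  FD 1.2: (-25.878,9.079) -> (-25.815,7.881) [heading=273, draw]
  FD 8.4: (-25.815,7.881) -> (-25.376,-0.507) [heading=273, draw]
  RT 299: heading 273 -> 334
  FD 2: (-25.376,-0.507) -> (-23.578,-1.384) [heading=334, draw]
]
LT 150: heading 334 -> 124
Final: pos=(-23.578,-1.384), heading=124, 12 segment(s) drawn

Answer: -23.578 -1.384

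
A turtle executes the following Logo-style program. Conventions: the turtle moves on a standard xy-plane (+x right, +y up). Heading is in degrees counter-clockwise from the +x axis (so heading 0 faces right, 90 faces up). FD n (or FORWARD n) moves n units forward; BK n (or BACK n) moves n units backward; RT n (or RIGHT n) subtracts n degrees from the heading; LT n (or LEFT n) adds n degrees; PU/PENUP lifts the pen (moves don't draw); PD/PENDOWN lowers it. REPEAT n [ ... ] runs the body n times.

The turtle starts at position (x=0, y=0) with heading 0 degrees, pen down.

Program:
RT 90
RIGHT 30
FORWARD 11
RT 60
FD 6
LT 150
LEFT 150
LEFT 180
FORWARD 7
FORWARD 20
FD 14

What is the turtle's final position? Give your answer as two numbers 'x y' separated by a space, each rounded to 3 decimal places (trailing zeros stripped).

Executing turtle program step by step:
Start: pos=(0,0), heading=0, pen down
RT 90: heading 0 -> 270
RT 30: heading 270 -> 240
FD 11: (0,0) -> (-5.5,-9.526) [heading=240, draw]
RT 60: heading 240 -> 180
FD 6: (-5.5,-9.526) -> (-11.5,-9.526) [heading=180, draw]
LT 150: heading 180 -> 330
LT 150: heading 330 -> 120
LT 180: heading 120 -> 300
FD 7: (-11.5,-9.526) -> (-8,-15.588) [heading=300, draw]
FD 20: (-8,-15.588) -> (2,-32.909) [heading=300, draw]
FD 14: (2,-32.909) -> (9,-45.033) [heading=300, draw]
Final: pos=(9,-45.033), heading=300, 5 segment(s) drawn

Answer: 9 -45.033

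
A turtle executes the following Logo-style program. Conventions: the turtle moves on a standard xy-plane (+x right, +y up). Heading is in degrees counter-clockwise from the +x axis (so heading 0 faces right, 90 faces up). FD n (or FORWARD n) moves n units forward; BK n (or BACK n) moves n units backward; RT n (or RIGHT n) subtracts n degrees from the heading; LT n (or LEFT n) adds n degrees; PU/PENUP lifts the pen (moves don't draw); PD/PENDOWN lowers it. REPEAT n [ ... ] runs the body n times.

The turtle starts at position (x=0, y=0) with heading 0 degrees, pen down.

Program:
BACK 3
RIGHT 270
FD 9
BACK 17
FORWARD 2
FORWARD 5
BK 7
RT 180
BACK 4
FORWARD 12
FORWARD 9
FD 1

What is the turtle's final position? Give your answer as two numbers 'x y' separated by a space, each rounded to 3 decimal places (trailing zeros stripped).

Executing turtle program step by step:
Start: pos=(0,0), heading=0, pen down
BK 3: (0,0) -> (-3,0) [heading=0, draw]
RT 270: heading 0 -> 90
FD 9: (-3,0) -> (-3,9) [heading=90, draw]
BK 17: (-3,9) -> (-3,-8) [heading=90, draw]
FD 2: (-3,-8) -> (-3,-6) [heading=90, draw]
FD 5: (-3,-6) -> (-3,-1) [heading=90, draw]
BK 7: (-3,-1) -> (-3,-8) [heading=90, draw]
RT 180: heading 90 -> 270
BK 4: (-3,-8) -> (-3,-4) [heading=270, draw]
FD 12: (-3,-4) -> (-3,-16) [heading=270, draw]
FD 9: (-3,-16) -> (-3,-25) [heading=270, draw]
FD 1: (-3,-25) -> (-3,-26) [heading=270, draw]
Final: pos=(-3,-26), heading=270, 10 segment(s) drawn

Answer: -3 -26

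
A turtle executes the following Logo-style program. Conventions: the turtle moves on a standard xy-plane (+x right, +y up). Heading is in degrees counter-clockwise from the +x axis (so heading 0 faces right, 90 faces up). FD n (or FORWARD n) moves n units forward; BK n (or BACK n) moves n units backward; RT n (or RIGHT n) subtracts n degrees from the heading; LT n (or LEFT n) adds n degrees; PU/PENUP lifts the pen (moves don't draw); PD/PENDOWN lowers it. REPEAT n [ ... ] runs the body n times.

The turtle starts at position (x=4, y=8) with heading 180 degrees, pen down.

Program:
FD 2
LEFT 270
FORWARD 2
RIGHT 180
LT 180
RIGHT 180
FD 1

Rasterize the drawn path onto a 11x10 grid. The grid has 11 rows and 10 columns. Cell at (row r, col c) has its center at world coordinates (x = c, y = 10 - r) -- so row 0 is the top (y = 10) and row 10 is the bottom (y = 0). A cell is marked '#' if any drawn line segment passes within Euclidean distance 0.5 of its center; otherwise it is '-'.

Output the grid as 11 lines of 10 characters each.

Answer: --#-------
--#-------
--###-----
----------
----------
----------
----------
----------
----------
----------
----------

Derivation:
Segment 0: (4,8) -> (2,8)
Segment 1: (2,8) -> (2,10)
Segment 2: (2,10) -> (2,9)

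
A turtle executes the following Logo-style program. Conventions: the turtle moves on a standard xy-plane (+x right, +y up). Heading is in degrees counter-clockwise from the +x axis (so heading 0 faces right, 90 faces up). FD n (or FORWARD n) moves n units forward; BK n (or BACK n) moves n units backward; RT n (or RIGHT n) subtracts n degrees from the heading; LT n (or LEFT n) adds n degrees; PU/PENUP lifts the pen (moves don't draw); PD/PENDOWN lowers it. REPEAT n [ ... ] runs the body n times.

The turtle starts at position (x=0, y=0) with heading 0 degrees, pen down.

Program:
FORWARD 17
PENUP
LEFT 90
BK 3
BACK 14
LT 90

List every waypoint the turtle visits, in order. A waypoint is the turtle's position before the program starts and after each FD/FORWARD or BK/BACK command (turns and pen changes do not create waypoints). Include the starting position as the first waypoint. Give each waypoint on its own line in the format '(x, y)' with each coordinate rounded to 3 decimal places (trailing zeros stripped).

Executing turtle program step by step:
Start: pos=(0,0), heading=0, pen down
FD 17: (0,0) -> (17,0) [heading=0, draw]
PU: pen up
LT 90: heading 0 -> 90
BK 3: (17,0) -> (17,-3) [heading=90, move]
BK 14: (17,-3) -> (17,-17) [heading=90, move]
LT 90: heading 90 -> 180
Final: pos=(17,-17), heading=180, 1 segment(s) drawn
Waypoints (4 total):
(0, 0)
(17, 0)
(17, -3)
(17, -17)

Answer: (0, 0)
(17, 0)
(17, -3)
(17, -17)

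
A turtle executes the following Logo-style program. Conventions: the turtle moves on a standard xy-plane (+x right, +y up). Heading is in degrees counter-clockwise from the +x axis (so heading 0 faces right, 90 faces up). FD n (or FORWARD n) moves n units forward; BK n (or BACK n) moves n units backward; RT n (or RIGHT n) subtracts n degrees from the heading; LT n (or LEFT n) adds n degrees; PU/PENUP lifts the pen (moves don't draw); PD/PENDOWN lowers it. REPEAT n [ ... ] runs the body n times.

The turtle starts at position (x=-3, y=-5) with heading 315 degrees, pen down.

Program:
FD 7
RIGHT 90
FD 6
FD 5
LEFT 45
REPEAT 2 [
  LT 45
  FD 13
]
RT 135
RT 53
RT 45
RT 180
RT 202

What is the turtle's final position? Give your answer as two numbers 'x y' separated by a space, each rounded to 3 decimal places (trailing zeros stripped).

Executing turtle program step by step:
Start: pos=(-3,-5), heading=315, pen down
FD 7: (-3,-5) -> (1.95,-9.95) [heading=315, draw]
RT 90: heading 315 -> 225
FD 6: (1.95,-9.95) -> (-2.293,-14.192) [heading=225, draw]
FD 5: (-2.293,-14.192) -> (-5.828,-17.728) [heading=225, draw]
LT 45: heading 225 -> 270
REPEAT 2 [
  -- iteration 1/2 --
  LT 45: heading 270 -> 315
  FD 13: (-5.828,-17.728) -> (3.364,-26.92) [heading=315, draw]
  -- iteration 2/2 --
  LT 45: heading 315 -> 0
  FD 13: (3.364,-26.92) -> (16.364,-26.92) [heading=0, draw]
]
RT 135: heading 0 -> 225
RT 53: heading 225 -> 172
RT 45: heading 172 -> 127
RT 180: heading 127 -> 307
RT 202: heading 307 -> 105
Final: pos=(16.364,-26.92), heading=105, 5 segment(s) drawn

Answer: 16.364 -26.92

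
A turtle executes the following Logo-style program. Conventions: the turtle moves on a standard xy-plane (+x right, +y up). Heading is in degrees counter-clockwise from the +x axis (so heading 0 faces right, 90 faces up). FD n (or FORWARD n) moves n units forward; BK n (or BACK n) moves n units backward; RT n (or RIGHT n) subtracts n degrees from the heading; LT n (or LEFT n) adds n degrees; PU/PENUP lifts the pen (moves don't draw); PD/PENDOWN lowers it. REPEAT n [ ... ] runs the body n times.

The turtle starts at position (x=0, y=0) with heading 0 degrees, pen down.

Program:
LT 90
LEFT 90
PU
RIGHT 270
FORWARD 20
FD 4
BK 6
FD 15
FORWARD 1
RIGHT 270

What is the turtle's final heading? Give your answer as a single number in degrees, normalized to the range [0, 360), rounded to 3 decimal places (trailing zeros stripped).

Answer: 0

Derivation:
Executing turtle program step by step:
Start: pos=(0,0), heading=0, pen down
LT 90: heading 0 -> 90
LT 90: heading 90 -> 180
PU: pen up
RT 270: heading 180 -> 270
FD 20: (0,0) -> (0,-20) [heading=270, move]
FD 4: (0,-20) -> (0,-24) [heading=270, move]
BK 6: (0,-24) -> (0,-18) [heading=270, move]
FD 15: (0,-18) -> (0,-33) [heading=270, move]
FD 1: (0,-33) -> (0,-34) [heading=270, move]
RT 270: heading 270 -> 0
Final: pos=(0,-34), heading=0, 0 segment(s) drawn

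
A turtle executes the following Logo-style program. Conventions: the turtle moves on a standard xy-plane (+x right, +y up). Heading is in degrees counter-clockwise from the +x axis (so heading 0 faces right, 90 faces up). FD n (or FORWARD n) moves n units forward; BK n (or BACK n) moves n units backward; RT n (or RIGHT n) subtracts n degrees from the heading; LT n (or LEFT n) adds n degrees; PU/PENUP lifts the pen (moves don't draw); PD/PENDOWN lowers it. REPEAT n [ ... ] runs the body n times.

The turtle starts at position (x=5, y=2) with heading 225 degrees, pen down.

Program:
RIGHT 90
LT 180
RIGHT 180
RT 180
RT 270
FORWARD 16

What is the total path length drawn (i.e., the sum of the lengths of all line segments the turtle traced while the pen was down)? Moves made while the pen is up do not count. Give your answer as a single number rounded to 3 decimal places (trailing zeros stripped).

Answer: 16

Derivation:
Executing turtle program step by step:
Start: pos=(5,2), heading=225, pen down
RT 90: heading 225 -> 135
LT 180: heading 135 -> 315
RT 180: heading 315 -> 135
RT 180: heading 135 -> 315
RT 270: heading 315 -> 45
FD 16: (5,2) -> (16.314,13.314) [heading=45, draw]
Final: pos=(16.314,13.314), heading=45, 1 segment(s) drawn

Segment lengths:
  seg 1: (5,2) -> (16.314,13.314), length = 16
Total = 16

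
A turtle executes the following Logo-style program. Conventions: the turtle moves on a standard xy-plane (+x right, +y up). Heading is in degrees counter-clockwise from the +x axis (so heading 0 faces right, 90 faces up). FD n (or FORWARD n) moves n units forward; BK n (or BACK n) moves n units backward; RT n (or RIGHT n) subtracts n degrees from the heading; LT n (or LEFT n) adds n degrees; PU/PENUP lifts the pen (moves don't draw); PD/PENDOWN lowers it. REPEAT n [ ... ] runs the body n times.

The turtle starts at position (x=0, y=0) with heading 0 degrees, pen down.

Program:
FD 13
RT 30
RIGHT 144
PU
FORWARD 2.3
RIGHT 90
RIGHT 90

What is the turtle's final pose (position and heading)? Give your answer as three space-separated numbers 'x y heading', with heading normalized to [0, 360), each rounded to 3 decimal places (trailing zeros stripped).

Answer: 10.713 -0.24 6

Derivation:
Executing turtle program step by step:
Start: pos=(0,0), heading=0, pen down
FD 13: (0,0) -> (13,0) [heading=0, draw]
RT 30: heading 0 -> 330
RT 144: heading 330 -> 186
PU: pen up
FD 2.3: (13,0) -> (10.713,-0.24) [heading=186, move]
RT 90: heading 186 -> 96
RT 90: heading 96 -> 6
Final: pos=(10.713,-0.24), heading=6, 1 segment(s) drawn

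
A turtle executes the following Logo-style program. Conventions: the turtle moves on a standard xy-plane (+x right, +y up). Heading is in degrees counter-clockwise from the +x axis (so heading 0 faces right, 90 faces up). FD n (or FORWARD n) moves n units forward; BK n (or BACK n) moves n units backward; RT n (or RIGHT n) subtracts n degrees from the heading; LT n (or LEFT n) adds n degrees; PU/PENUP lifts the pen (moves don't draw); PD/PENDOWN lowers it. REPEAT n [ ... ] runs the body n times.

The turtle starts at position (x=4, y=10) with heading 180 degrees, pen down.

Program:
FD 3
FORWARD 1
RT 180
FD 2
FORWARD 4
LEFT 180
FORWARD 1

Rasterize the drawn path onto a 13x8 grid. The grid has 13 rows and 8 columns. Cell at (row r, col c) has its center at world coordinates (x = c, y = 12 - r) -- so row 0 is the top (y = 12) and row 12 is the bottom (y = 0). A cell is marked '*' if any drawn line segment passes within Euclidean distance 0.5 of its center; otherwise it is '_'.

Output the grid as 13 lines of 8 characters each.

Segment 0: (4,10) -> (1,10)
Segment 1: (1,10) -> (0,10)
Segment 2: (0,10) -> (2,10)
Segment 3: (2,10) -> (6,10)
Segment 4: (6,10) -> (5,10)

Answer: ________
________
*******_
________
________
________
________
________
________
________
________
________
________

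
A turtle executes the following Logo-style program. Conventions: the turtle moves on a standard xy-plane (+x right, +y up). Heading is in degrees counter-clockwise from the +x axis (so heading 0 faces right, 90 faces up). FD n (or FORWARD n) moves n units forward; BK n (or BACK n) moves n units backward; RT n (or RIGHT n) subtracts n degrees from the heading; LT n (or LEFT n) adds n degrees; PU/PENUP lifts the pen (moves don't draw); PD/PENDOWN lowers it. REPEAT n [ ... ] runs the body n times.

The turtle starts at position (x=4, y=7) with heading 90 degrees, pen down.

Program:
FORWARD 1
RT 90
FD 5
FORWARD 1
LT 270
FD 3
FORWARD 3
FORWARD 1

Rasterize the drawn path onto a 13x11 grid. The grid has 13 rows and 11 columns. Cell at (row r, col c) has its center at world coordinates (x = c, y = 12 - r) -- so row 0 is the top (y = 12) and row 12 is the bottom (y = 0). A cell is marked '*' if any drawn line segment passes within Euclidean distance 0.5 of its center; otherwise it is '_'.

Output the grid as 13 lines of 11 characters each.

Answer: ___________
___________
___________
___________
____*******
____*_____*
__________*
__________*
__________*
__________*
__________*
__________*
___________

Derivation:
Segment 0: (4,7) -> (4,8)
Segment 1: (4,8) -> (9,8)
Segment 2: (9,8) -> (10,8)
Segment 3: (10,8) -> (10,5)
Segment 4: (10,5) -> (10,2)
Segment 5: (10,2) -> (10,1)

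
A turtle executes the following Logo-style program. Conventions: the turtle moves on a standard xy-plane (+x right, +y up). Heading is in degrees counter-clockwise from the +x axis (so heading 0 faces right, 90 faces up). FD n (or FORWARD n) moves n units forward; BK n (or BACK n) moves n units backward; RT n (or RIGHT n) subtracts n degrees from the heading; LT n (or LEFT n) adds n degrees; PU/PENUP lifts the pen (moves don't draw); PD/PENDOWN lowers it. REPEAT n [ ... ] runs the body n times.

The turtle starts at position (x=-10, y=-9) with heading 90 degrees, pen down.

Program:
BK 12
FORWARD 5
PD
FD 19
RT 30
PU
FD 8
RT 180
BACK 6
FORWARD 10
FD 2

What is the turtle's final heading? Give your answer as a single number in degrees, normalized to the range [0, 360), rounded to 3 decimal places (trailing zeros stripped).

Executing turtle program step by step:
Start: pos=(-10,-9), heading=90, pen down
BK 12: (-10,-9) -> (-10,-21) [heading=90, draw]
FD 5: (-10,-21) -> (-10,-16) [heading=90, draw]
PD: pen down
FD 19: (-10,-16) -> (-10,3) [heading=90, draw]
RT 30: heading 90 -> 60
PU: pen up
FD 8: (-10,3) -> (-6,9.928) [heading=60, move]
RT 180: heading 60 -> 240
BK 6: (-6,9.928) -> (-3,15.124) [heading=240, move]
FD 10: (-3,15.124) -> (-8,6.464) [heading=240, move]
FD 2: (-8,6.464) -> (-9,4.732) [heading=240, move]
Final: pos=(-9,4.732), heading=240, 3 segment(s) drawn

Answer: 240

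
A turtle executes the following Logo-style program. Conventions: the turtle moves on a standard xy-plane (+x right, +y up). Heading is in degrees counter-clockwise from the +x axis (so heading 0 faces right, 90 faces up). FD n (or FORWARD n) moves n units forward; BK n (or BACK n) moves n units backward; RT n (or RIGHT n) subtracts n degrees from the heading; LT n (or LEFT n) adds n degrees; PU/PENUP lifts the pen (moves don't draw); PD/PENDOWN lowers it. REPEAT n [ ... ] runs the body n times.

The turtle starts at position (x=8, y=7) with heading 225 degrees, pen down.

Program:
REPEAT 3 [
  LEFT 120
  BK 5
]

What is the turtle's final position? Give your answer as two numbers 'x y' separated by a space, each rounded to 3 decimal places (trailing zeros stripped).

Executing turtle program step by step:
Start: pos=(8,7), heading=225, pen down
REPEAT 3 [
  -- iteration 1/3 --
  LT 120: heading 225 -> 345
  BK 5: (8,7) -> (3.17,8.294) [heading=345, draw]
  -- iteration 2/3 --
  LT 120: heading 345 -> 105
  BK 5: (3.17,8.294) -> (4.464,3.464) [heading=105, draw]
  -- iteration 3/3 --
  LT 120: heading 105 -> 225
  BK 5: (4.464,3.464) -> (8,7) [heading=225, draw]
]
Final: pos=(8,7), heading=225, 3 segment(s) drawn

Answer: 8 7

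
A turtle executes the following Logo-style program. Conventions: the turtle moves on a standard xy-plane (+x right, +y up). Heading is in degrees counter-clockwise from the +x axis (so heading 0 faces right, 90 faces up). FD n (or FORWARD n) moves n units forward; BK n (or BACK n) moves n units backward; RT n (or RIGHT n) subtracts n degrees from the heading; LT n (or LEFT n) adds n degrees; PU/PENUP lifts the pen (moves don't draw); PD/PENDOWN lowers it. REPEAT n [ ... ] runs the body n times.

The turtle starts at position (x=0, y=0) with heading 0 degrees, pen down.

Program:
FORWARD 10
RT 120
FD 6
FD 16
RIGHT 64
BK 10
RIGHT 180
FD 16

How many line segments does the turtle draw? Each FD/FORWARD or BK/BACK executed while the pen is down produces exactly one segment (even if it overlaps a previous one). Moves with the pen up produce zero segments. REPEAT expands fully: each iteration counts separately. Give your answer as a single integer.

Executing turtle program step by step:
Start: pos=(0,0), heading=0, pen down
FD 10: (0,0) -> (10,0) [heading=0, draw]
RT 120: heading 0 -> 240
FD 6: (10,0) -> (7,-5.196) [heading=240, draw]
FD 16: (7,-5.196) -> (-1,-19.053) [heading=240, draw]
RT 64: heading 240 -> 176
BK 10: (-1,-19.053) -> (8.976,-19.75) [heading=176, draw]
RT 180: heading 176 -> 356
FD 16: (8.976,-19.75) -> (24.937,-20.866) [heading=356, draw]
Final: pos=(24.937,-20.866), heading=356, 5 segment(s) drawn
Segments drawn: 5

Answer: 5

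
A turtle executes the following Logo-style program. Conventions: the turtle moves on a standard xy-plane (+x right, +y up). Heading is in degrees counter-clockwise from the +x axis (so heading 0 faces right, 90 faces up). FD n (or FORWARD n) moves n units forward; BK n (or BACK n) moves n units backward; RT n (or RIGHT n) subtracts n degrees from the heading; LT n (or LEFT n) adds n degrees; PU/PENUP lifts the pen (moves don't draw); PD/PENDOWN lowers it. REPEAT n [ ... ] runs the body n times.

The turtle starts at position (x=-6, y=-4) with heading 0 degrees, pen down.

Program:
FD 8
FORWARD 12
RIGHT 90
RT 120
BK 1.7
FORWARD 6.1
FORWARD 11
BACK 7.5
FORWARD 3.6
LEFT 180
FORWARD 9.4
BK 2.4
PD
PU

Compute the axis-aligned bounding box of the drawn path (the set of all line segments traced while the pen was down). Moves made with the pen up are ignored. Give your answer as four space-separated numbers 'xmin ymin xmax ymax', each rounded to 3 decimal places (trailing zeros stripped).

Executing turtle program step by step:
Start: pos=(-6,-4), heading=0, pen down
FD 8: (-6,-4) -> (2,-4) [heading=0, draw]
FD 12: (2,-4) -> (14,-4) [heading=0, draw]
RT 90: heading 0 -> 270
RT 120: heading 270 -> 150
BK 1.7: (14,-4) -> (15.472,-4.85) [heading=150, draw]
FD 6.1: (15.472,-4.85) -> (10.189,-1.8) [heading=150, draw]
FD 11: (10.189,-1.8) -> (0.663,3.7) [heading=150, draw]
BK 7.5: (0.663,3.7) -> (7.158,-0.05) [heading=150, draw]
FD 3.6: (7.158,-0.05) -> (4.041,1.75) [heading=150, draw]
LT 180: heading 150 -> 330
FD 9.4: (4.041,1.75) -> (12.181,-2.95) [heading=330, draw]
BK 2.4: (12.181,-2.95) -> (10.103,-1.75) [heading=330, draw]
PD: pen down
PU: pen up
Final: pos=(10.103,-1.75), heading=330, 9 segment(s) drawn

Segment endpoints: x in {-6, 0.663, 2, 4.041, 7.158, 10.103, 10.189, 12.181, 14, 15.472}, y in {-4.85, -4, -2.95, -1.8, -1.75, -0.05, 1.75, 3.7}
xmin=-6, ymin=-4.85, xmax=15.472, ymax=3.7

Answer: -6 -4.85 15.472 3.7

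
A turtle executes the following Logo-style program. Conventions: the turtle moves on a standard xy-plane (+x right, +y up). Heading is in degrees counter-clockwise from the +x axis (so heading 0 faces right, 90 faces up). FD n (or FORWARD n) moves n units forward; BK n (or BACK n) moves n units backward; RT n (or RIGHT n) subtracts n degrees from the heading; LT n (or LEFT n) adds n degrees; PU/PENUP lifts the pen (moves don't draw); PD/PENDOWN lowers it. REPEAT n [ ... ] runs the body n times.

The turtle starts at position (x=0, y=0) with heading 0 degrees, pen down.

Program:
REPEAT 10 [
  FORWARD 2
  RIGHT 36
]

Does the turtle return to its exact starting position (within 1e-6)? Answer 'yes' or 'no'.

Answer: yes

Derivation:
Executing turtle program step by step:
Start: pos=(0,0), heading=0, pen down
REPEAT 10 [
  -- iteration 1/10 --
  FD 2: (0,0) -> (2,0) [heading=0, draw]
  RT 36: heading 0 -> 324
  -- iteration 2/10 --
  FD 2: (2,0) -> (3.618,-1.176) [heading=324, draw]
  RT 36: heading 324 -> 288
  -- iteration 3/10 --
  FD 2: (3.618,-1.176) -> (4.236,-3.078) [heading=288, draw]
  RT 36: heading 288 -> 252
  -- iteration 4/10 --
  FD 2: (4.236,-3.078) -> (3.618,-4.98) [heading=252, draw]
  RT 36: heading 252 -> 216
  -- iteration 5/10 --
  FD 2: (3.618,-4.98) -> (2,-6.155) [heading=216, draw]
  RT 36: heading 216 -> 180
  -- iteration 6/10 --
  FD 2: (2,-6.155) -> (0,-6.155) [heading=180, draw]
  RT 36: heading 180 -> 144
  -- iteration 7/10 --
  FD 2: (0,-6.155) -> (-1.618,-4.98) [heading=144, draw]
  RT 36: heading 144 -> 108
  -- iteration 8/10 --
  FD 2: (-1.618,-4.98) -> (-2.236,-3.078) [heading=108, draw]
  RT 36: heading 108 -> 72
  -- iteration 9/10 --
  FD 2: (-2.236,-3.078) -> (-1.618,-1.176) [heading=72, draw]
  RT 36: heading 72 -> 36
  -- iteration 10/10 --
  FD 2: (-1.618,-1.176) -> (0,0) [heading=36, draw]
  RT 36: heading 36 -> 0
]
Final: pos=(0,0), heading=0, 10 segment(s) drawn

Start position: (0, 0)
Final position: (0, 0)
Distance = 0; < 1e-6 -> CLOSED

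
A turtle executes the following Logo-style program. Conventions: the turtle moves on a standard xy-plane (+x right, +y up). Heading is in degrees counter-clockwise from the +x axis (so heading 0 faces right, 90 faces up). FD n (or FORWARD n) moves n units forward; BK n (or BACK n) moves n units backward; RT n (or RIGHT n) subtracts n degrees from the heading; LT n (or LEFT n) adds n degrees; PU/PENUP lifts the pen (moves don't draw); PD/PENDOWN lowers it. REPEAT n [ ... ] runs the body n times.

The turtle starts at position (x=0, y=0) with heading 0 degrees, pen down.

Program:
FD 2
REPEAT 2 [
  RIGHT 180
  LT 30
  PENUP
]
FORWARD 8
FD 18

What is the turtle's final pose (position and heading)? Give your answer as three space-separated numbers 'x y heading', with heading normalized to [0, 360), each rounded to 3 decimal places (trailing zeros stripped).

Executing turtle program step by step:
Start: pos=(0,0), heading=0, pen down
FD 2: (0,0) -> (2,0) [heading=0, draw]
REPEAT 2 [
  -- iteration 1/2 --
  RT 180: heading 0 -> 180
  LT 30: heading 180 -> 210
  PU: pen up
  -- iteration 2/2 --
  RT 180: heading 210 -> 30
  LT 30: heading 30 -> 60
  PU: pen up
]
FD 8: (2,0) -> (6,6.928) [heading=60, move]
FD 18: (6,6.928) -> (15,22.517) [heading=60, move]
Final: pos=(15,22.517), heading=60, 1 segment(s) drawn

Answer: 15 22.517 60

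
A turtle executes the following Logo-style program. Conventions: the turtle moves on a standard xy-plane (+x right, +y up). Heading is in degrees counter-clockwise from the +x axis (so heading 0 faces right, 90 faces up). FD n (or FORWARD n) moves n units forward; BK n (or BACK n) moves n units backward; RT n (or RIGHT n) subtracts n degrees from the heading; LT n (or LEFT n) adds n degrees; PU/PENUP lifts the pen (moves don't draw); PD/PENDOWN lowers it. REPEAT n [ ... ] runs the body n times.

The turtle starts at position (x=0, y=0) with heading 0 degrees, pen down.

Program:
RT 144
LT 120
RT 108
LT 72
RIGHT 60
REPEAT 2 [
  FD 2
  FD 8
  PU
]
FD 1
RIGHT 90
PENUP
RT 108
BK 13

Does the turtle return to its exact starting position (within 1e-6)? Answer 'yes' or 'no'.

Answer: no

Derivation:
Executing turtle program step by step:
Start: pos=(0,0), heading=0, pen down
RT 144: heading 0 -> 216
LT 120: heading 216 -> 336
RT 108: heading 336 -> 228
LT 72: heading 228 -> 300
RT 60: heading 300 -> 240
REPEAT 2 [
  -- iteration 1/2 --
  FD 2: (0,0) -> (-1,-1.732) [heading=240, draw]
  FD 8: (-1,-1.732) -> (-5,-8.66) [heading=240, draw]
  PU: pen up
  -- iteration 2/2 --
  FD 2: (-5,-8.66) -> (-6,-10.392) [heading=240, move]
  FD 8: (-6,-10.392) -> (-10,-17.321) [heading=240, move]
  PU: pen up
]
FD 1: (-10,-17.321) -> (-10.5,-18.187) [heading=240, move]
RT 90: heading 240 -> 150
PU: pen up
RT 108: heading 150 -> 42
BK 13: (-10.5,-18.187) -> (-20.161,-26.885) [heading=42, move]
Final: pos=(-20.161,-26.885), heading=42, 2 segment(s) drawn

Start position: (0, 0)
Final position: (-20.161, -26.885)
Distance = 33.605; >= 1e-6 -> NOT closed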